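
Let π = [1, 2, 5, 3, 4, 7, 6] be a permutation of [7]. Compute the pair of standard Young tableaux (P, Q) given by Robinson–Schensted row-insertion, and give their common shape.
P = [1, 2, 3, 4, 6] / [5, 7];  Q = [1, 2, 3, 5, 6] / [4, 7];  common shape = (5, 2)

Row-insert the values π_1, π_2, … into P one at a time, bumping the leftmost entry strictly greater than the inserted value down to the next row. The recording tableau Q records, in position (i, j), the step at which that cell was added to P.
  Insert 1 (step 1): P = [1];  Q = [1]
  Insert 2 (step 2): P = [1, 2];  Q = [1, 2]
  Insert 5 (step 3): P = [1, 2, 5];  Q = [1, 2, 3]
  Insert 3 (step 4): P = [1, 2, 3] / [5];  Q = [1, 2, 3] / [4]
  Insert 4 (step 5): P = [1, 2, 3, 4] / [5];  Q = [1, 2, 3, 5] / [4]
  Insert 7 (step 6): P = [1, 2, 3, 4, 7] / [5];  Q = [1, 2, 3, 5, 6] / [4]
  Insert 6 (step 7): P = [1, 2, 3, 4, 6] / [5, 7];  Q = [1, 2, 3, 5, 6] / [4, 7]
Final shape: (5, 2).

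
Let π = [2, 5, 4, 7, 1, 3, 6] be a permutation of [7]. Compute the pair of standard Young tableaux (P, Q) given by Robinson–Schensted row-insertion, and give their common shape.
P = [1, 3, 6] / [2, 4, 7] / [5];  Q = [1, 2, 4] / [3, 6, 7] / [5];  common shape = (3, 3, 1)

Row-insert the values π_1, π_2, … into P one at a time, bumping the leftmost entry strictly greater than the inserted value down to the next row. The recording tableau Q records, in position (i, j), the step at which that cell was added to P.
  Insert 2 (step 1): P = [2];  Q = [1]
  Insert 5 (step 2): P = [2, 5];  Q = [1, 2]
  Insert 4 (step 3): P = [2, 4] / [5];  Q = [1, 2] / [3]
  Insert 7 (step 4): P = [2, 4, 7] / [5];  Q = [1, 2, 4] / [3]
  Insert 1 (step 5): P = [1, 4, 7] / [2] / [5];  Q = [1, 2, 4] / [3] / [5]
  Insert 3 (step 6): P = [1, 3, 7] / [2, 4] / [5];  Q = [1, 2, 4] / [3, 6] / [5]
  Insert 6 (step 7): P = [1, 3, 6] / [2, 4, 7] / [5];  Q = [1, 2, 4] / [3, 6, 7] / [5]
Final shape: (3, 3, 1).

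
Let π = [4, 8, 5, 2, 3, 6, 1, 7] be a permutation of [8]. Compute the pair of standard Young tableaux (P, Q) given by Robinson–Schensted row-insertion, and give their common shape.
P = [1, 3, 6, 7] / [2, 5] / [4] / [8];  Q = [1, 2, 6, 8] / [3, 5] / [4] / [7];  common shape = (4, 2, 1, 1)

Row-insert the values π_1, π_2, … into P one at a time, bumping the leftmost entry strictly greater than the inserted value down to the next row. The recording tableau Q records, in position (i, j), the step at which that cell was added to P.
  Insert 4 (step 1): P = [4];  Q = [1]
  Insert 8 (step 2): P = [4, 8];  Q = [1, 2]
  Insert 5 (step 3): P = [4, 5] / [8];  Q = [1, 2] / [3]
  Insert 2 (step 4): P = [2, 5] / [4] / [8];  Q = [1, 2] / [3] / [4]
  Insert 3 (step 5): P = [2, 3] / [4, 5] / [8];  Q = [1, 2] / [3, 5] / [4]
  Insert 6 (step 6): P = [2, 3, 6] / [4, 5] / [8];  Q = [1, 2, 6] / [3, 5] / [4]
  Insert 1 (step 7): P = [1, 3, 6] / [2, 5] / [4] / [8];  Q = [1, 2, 6] / [3, 5] / [4] / [7]
  Insert 7 (step 8): P = [1, 3, 6, 7] / [2, 5] / [4] / [8];  Q = [1, 2, 6, 8] / [3, 5] / [4] / [7]
Final shape: (4, 2, 1, 1).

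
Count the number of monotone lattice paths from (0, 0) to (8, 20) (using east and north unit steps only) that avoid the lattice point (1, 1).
Number of paths = 1792505

Total paths from (0, 0) to (8, 20): C(28, 8) = 3108105. Paths through (1, 1): (paths (0, 0) → (1, 1)) × (paths (1, 1) → (8, 20)) = C(2, 1) · C(26, 7) = 2 · 657800 = 1315600. Avoidance count = 3108105 − 1315600 = 1792505.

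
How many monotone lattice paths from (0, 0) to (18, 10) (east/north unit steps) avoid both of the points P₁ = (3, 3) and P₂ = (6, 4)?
Number of paths = 7298910

Inclusion–exclusion. Total paths: C(28, 18) = 13123110. Through P₁: C(6, 3)·C(22, 15) = 3410880. Through P₂: C(10, 6)·C(18, 12) = 3898440. Since P₁ is strictly southwest of P₂, a monotone path through both must visit P₁ then P₂; paths through both = C(6, 3)·C(4, 3)·C(18, 12) = 1485120. Avoid both = 13123110 − 3410880 − 3898440 + 1485120 = 7298910.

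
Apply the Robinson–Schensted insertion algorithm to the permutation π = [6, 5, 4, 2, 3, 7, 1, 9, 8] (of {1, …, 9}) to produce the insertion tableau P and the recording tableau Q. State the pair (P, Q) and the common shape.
P = [1, 3, 7, 8] / [2, 9] / [4] / [5] / [6];  Q = [1, 5, 6, 8] / [2, 9] / [3] / [4] / [7];  common shape = (4, 2, 1, 1, 1)

Row-insert the values π_1, π_2, … into P one at a time, bumping the leftmost entry strictly greater than the inserted value down to the next row. The recording tableau Q records, in position (i, j), the step at which that cell was added to P.
  Insert 6 (step 1): P = [6];  Q = [1]
  Insert 5 (step 2): P = [5] / [6];  Q = [1] / [2]
  Insert 4 (step 3): P = [4] / [5] / [6];  Q = [1] / [2] / [3]
  Insert 2 (step 4): P = [2] / [4] / [5] / [6];  Q = [1] / [2] / [3] / [4]
  Insert 3 (step 5): P = [2, 3] / [4] / [5] / [6];  Q = [1, 5] / [2] / [3] / [4]
  Insert 7 (step 6): P = [2, 3, 7] / [4] / [5] / [6];  Q = [1, 5, 6] / [2] / [3] / [4]
  Insert 1 (step 7): P = [1, 3, 7] / [2] / [4] / [5] / [6];  Q = [1, 5, 6] / [2] / [3] / [4] / [7]
  Insert 9 (step 8): P = [1, 3, 7, 9] / [2] / [4] / [5] / [6];  Q = [1, 5, 6, 8] / [2] / [3] / [4] / [7]
  Insert 8 (step 9): P = [1, 3, 7, 8] / [2, 9] / [4] / [5] / [6];  Q = [1, 5, 6, 8] / [2, 9] / [3] / [4] / [7]
Final shape: (4, 2, 1, 1, 1).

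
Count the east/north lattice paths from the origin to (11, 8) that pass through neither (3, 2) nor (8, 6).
Number of paths = 28122

Inclusion–exclusion. Total paths: C(19, 11) = 75582. Through P₁: C(5, 3)·C(14, 8) = 30030. Through P₂: C(14, 8)·C(5, 3) = 30030. Since P₁ is strictly southwest of P₂, a monotone path through both must visit P₁ then P₂; paths through both = C(5, 3)·C(9, 5)·C(5, 3) = 12600. Avoid both = 75582 − 30030 − 30030 + 12600 = 28122.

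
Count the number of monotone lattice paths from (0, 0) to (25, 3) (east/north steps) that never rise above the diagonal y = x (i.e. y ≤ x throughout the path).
Number of paths = 2898

By the reflection principle (André's argument), the number of monotone paths to (25, 3) with n ≤ m that never go above y = x is C(28, 25) − C(28, 26) = 3276 − 378 = 2898.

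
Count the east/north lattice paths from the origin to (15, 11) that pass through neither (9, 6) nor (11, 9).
Number of paths = 3645200

Inclusion–exclusion. Total paths: C(26, 15) = 7726160. Through P₁: C(15, 9)·C(11, 6) = 2312310. Through P₂: C(20, 11)·C(6, 4) = 2519400. Since P₁ is strictly southwest of P₂, a monotone path through both must visit P₁ then P₂; paths through both = C(15, 9)·C(5, 2)·C(6, 4) = 750750. Avoid both = 7726160 − 2312310 − 2519400 + 750750 = 3645200.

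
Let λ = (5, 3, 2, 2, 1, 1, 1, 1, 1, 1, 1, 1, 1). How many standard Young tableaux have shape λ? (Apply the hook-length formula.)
# SYT of shape (5, 3, 2, 2, 1, 1, 1, 1, 1, 1, 1, 1, 1) = 10003500

Hook-length formula: f^λ = n! / Π hook(c), product over all cells c of the Young diagram. For λ = (5, 3, 2, 2, 1, 1, 1, 1, 1, 1, 1, 1, 1), n = 21 boxes. Hook lengths by row (left-to-right, top-to-bottom): [17, 7, 4, 2, 1]; [14, 4, 1]; [12, 2]; [11, 1]; [9]; [8]; [7]; [6]; [5]; [4]; [3]; [2]; [1]. Product of hooks = 5107306659840. So f^λ = 21! / 5107306659840 = 51090942171709440000 / 5107306659840 = 10003500.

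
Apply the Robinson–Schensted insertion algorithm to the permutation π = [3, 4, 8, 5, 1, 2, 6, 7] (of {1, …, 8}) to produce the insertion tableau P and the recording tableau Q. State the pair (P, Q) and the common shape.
P = [1, 2, 5, 6, 7] / [3, 4] / [8];  Q = [1, 2, 3, 7, 8] / [4, 6] / [5];  common shape = (5, 2, 1)

Row-insert the values π_1, π_2, … into P one at a time, bumping the leftmost entry strictly greater than the inserted value down to the next row. The recording tableau Q records, in position (i, j), the step at which that cell was added to P.
  Insert 3 (step 1): P = [3];  Q = [1]
  Insert 4 (step 2): P = [3, 4];  Q = [1, 2]
  Insert 8 (step 3): P = [3, 4, 8];  Q = [1, 2, 3]
  Insert 5 (step 4): P = [3, 4, 5] / [8];  Q = [1, 2, 3] / [4]
  Insert 1 (step 5): P = [1, 4, 5] / [3] / [8];  Q = [1, 2, 3] / [4] / [5]
  Insert 2 (step 6): P = [1, 2, 5] / [3, 4] / [8];  Q = [1, 2, 3] / [4, 6] / [5]
  Insert 6 (step 7): P = [1, 2, 5, 6] / [3, 4] / [8];  Q = [1, 2, 3, 7] / [4, 6] / [5]
  Insert 7 (step 8): P = [1, 2, 5, 6, 7] / [3, 4] / [8];  Q = [1, 2, 3, 7, 8] / [4, 6] / [5]
Final shape: (5, 2, 1).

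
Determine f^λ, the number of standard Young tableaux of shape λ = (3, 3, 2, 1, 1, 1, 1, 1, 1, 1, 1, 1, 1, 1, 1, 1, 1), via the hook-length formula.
# SYT of shape (3, 3, 2, 1, 1, 1, 1, 1, 1, 1, 1, 1, 1, 1, 1, 1, 1) = 98175

Hook-length formula: f^λ = n! / Π hook(c), product over all cells c of the Young diagram. For λ = (3, 3, 2, 1, 1, 1, 1, 1, 1, 1, 1, 1, 1, 1, 1, 1, 1), n = 22 boxes. Hook lengths by row (left-to-right, top-to-bottom): [19, 4, 2]; [18, 3, 1]; [16, 1]; [14]; [13]; [12]; [11]; [10]; [9]; [8]; [7]; [6]; [5]; [4]; [3]; [2]; [1]. Product of hooks = 11448950626713600. So f^λ = 22! / 11448950626713600 = 1124000727777607680000 / 11448950626713600 = 98175.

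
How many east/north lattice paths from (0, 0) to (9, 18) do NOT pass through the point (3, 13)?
Number of paths = 4428105

Total paths from (0, 0) to (9, 18): C(27, 9) = 4686825. Paths through (3, 13): (paths (0, 0) → (3, 13)) × (paths (3, 13) → (9, 18)) = C(16, 3) · C(11, 6) = 560 · 462 = 258720. Avoidance count = 4686825 − 258720 = 4428105.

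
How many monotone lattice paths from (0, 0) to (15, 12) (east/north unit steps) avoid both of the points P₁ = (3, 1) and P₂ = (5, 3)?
Number of paths = 9019452

Inclusion–exclusion. Total paths: C(27, 15) = 17383860. Through P₁: C(4, 3)·C(23, 12) = 5408312. Through P₂: C(8, 5)·C(19, 10) = 5173168. Since P₁ is strictly southwest of P₂, a monotone path through both must visit P₁ then P₂; paths through both = C(4, 3)·C(4, 2)·C(19, 10) = 2217072. Avoid both = 17383860 − 5408312 − 5173168 + 2217072 = 9019452.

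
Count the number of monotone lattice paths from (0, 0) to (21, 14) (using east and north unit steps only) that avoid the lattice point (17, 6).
Number of paths = 2269990635

Total paths from (0, 0) to (21, 14): C(35, 21) = 2319959400. Paths through (17, 6): (paths (0, 0) → (17, 6)) × (paths (17, 6) → (21, 14)) = C(23, 17) · C(12, 4) = 100947 · 495 = 49968765. Avoidance count = 2319959400 − 49968765 = 2269990635.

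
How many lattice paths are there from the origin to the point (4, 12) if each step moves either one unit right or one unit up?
Number of paths = 1820

A monotone lattice path from (0, 0) to (4, 12) consists of 4 east steps and 12 north steps in some order, so it is determined by which 4 of the 16 steps are east. The count is C(16, 4) = 1820.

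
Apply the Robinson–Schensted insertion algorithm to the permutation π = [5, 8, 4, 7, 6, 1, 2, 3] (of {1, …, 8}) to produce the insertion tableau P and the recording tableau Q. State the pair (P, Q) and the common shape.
P = [1, 2, 3] / [4, 6] / [5, 7] / [8];  Q = [1, 2, 8] / [3, 4] / [5, 7] / [6];  common shape = (3, 2, 2, 1)

Row-insert the values π_1, π_2, … into P one at a time, bumping the leftmost entry strictly greater than the inserted value down to the next row. The recording tableau Q records, in position (i, j), the step at which that cell was added to P.
  Insert 5 (step 1): P = [5];  Q = [1]
  Insert 8 (step 2): P = [5, 8];  Q = [1, 2]
  Insert 4 (step 3): P = [4, 8] / [5];  Q = [1, 2] / [3]
  Insert 7 (step 4): P = [4, 7] / [5, 8];  Q = [1, 2] / [3, 4]
  Insert 6 (step 5): P = [4, 6] / [5, 7] / [8];  Q = [1, 2] / [3, 4] / [5]
  Insert 1 (step 6): P = [1, 6] / [4, 7] / [5] / [8];  Q = [1, 2] / [3, 4] / [5] / [6]
  Insert 2 (step 7): P = [1, 2] / [4, 6] / [5, 7] / [8];  Q = [1, 2] / [3, 4] / [5, 7] / [6]
  Insert 3 (step 8): P = [1, 2, 3] / [4, 6] / [5, 7] / [8];  Q = [1, 2, 8] / [3, 4] / [5, 7] / [6]
Final shape: (3, 2, 2, 1).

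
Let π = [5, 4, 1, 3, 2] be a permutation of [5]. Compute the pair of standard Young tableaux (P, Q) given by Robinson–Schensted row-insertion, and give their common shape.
P = [1, 2] / [3] / [4] / [5];  Q = [1, 4] / [2] / [3] / [5];  common shape = (2, 1, 1, 1)

Row-insert the values π_1, π_2, … into P one at a time, bumping the leftmost entry strictly greater than the inserted value down to the next row. The recording tableau Q records, in position (i, j), the step at which that cell was added to P.
  Insert 5 (step 1): P = [5];  Q = [1]
  Insert 4 (step 2): P = [4] / [5];  Q = [1] / [2]
  Insert 1 (step 3): P = [1] / [4] / [5];  Q = [1] / [2] / [3]
  Insert 3 (step 4): P = [1, 3] / [4] / [5];  Q = [1, 4] / [2] / [3]
  Insert 2 (step 5): P = [1, 2] / [3] / [4] / [5];  Q = [1, 4] / [2] / [3] / [5]
Final shape: (2, 1, 1, 1).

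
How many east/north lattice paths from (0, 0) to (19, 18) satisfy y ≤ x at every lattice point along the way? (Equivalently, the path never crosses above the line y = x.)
Number of paths = 1767263190

By the reflection principle (André's argument), the number of monotone paths to (19, 18) with n ≤ m that never go above y = x is C(37, 19) − C(37, 20) = 17672631900 − 15905368710 = 1767263190.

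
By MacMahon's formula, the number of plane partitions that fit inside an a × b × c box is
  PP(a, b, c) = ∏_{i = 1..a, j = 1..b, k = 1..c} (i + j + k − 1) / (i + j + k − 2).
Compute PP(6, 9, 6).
PP(6, 9, 6) = 6062460972064640

Evaluate the triple product over i = 1..6, j = 1..9, k = 1..6. The factors are (2/1) · (3/2) · (4/3) · (5/4) · (6/5) · (7/6) · (3/2) · (4/3) · … (324 factors total). The numerators and denominators telescope so the product is an integer; carrying out the multiplication exactly gives PP(6, 9, 6) = 6062460972064640.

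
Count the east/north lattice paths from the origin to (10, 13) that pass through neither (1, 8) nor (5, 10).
Number of paths = 965440

Inclusion–exclusion. Total paths: C(23, 10) = 1144066. Through P₁: C(9, 1)·C(14, 9) = 18018. Through P₂: C(15, 5)·C(8, 5) = 168168. Since P₁ is strictly southwest of P₂, a monotone path through both must visit P₁ then P₂; paths through both = C(9, 1)·C(6, 4)·C(8, 5) = 7560. Avoid both = 1144066 − 18018 − 168168 + 7560 = 965440.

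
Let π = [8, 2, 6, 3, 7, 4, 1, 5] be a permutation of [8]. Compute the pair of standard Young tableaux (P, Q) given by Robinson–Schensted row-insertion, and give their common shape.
P = [1, 3, 4, 5] / [2, 7] / [6] / [8];  Q = [1, 3, 5, 8] / [2, 6] / [4] / [7];  common shape = (4, 2, 1, 1)

Row-insert the values π_1, π_2, … into P one at a time, bumping the leftmost entry strictly greater than the inserted value down to the next row. The recording tableau Q records, in position (i, j), the step at which that cell was added to P.
  Insert 8 (step 1): P = [8];  Q = [1]
  Insert 2 (step 2): P = [2] / [8];  Q = [1] / [2]
  Insert 6 (step 3): P = [2, 6] / [8];  Q = [1, 3] / [2]
  Insert 3 (step 4): P = [2, 3] / [6] / [8];  Q = [1, 3] / [2] / [4]
  Insert 7 (step 5): P = [2, 3, 7] / [6] / [8];  Q = [1, 3, 5] / [2] / [4]
  Insert 4 (step 6): P = [2, 3, 4] / [6, 7] / [8];  Q = [1, 3, 5] / [2, 6] / [4]
  Insert 1 (step 7): P = [1, 3, 4] / [2, 7] / [6] / [8];  Q = [1, 3, 5] / [2, 6] / [4] / [7]
  Insert 5 (step 8): P = [1, 3, 4, 5] / [2, 7] / [6] / [8];  Q = [1, 3, 5, 8] / [2, 6] / [4] / [7]
Final shape: (4, 2, 1, 1).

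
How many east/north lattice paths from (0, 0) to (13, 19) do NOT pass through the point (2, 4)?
Number of paths = 231481200

Total paths from (0, 0) to (13, 19): C(32, 13) = 347373600. Paths through (2, 4): (paths (0, 0) → (2, 4)) × (paths (2, 4) → (13, 19)) = C(6, 2) · C(26, 11) = 15 · 7726160 = 115892400. Avoidance count = 347373600 − 115892400 = 231481200.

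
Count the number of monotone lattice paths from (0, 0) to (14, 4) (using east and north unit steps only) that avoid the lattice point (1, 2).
Number of paths = 2745

Total paths from (0, 0) to (14, 4): C(18, 14) = 3060. Paths through (1, 2): (paths (0, 0) → (1, 2)) × (paths (1, 2) → (14, 4)) = C(3, 1) · C(15, 13) = 3 · 105 = 315. Avoidance count = 3060 − 315 = 2745.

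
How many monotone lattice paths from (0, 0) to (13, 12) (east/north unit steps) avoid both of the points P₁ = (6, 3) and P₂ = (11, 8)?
Number of paths = 3423130

Inclusion–exclusion. Total paths: C(25, 13) = 5200300. Through P₁: C(9, 6)·C(16, 7) = 960960. Through P₂: C(19, 11)·C(6, 2) = 1133730. Since P₁ is strictly southwest of P₂, a monotone path through both must visit P₁ then P₂; paths through both = C(9, 6)·C(10, 5)·C(6, 2) = 317520. Avoid both = 5200300 − 960960 − 1133730 + 317520 = 3423130.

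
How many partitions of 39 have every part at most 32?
p(39, parts ≤ 32) = 31155

Use the recurrence p(n, m) = p(n, m−1) + p(n−m, m): either the largest part is < m (count p(n, m−1)) or the largest part is exactly m (remove one copy of m, count p(n−m, m)). With p(0, ·) = 1 this gives p(39, parts ≤ 32) = 31155. (By conjugating Young diagrams, this also counts partitions of 39 into at most 32 parts.)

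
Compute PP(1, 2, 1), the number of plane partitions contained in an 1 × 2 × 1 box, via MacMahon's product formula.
PP(1, 2, 1) = 3

Evaluate the triple product over i = 1..1, j = 1..2, k = 1..1. The factors are (2/1) · (3/2). The numerators and denominators telescope so the product is an integer; carrying out the multiplication exactly gives PP(1, 2, 1) = 3.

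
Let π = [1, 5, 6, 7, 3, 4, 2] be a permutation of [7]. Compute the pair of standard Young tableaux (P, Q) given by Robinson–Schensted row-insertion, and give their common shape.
P = [1, 2, 4, 7] / [3, 6] / [5];  Q = [1, 2, 3, 4] / [5, 6] / [7];  common shape = (4, 2, 1)

Row-insert the values π_1, π_2, … into P one at a time, bumping the leftmost entry strictly greater than the inserted value down to the next row. The recording tableau Q records, in position (i, j), the step at which that cell was added to P.
  Insert 1 (step 1): P = [1];  Q = [1]
  Insert 5 (step 2): P = [1, 5];  Q = [1, 2]
  Insert 6 (step 3): P = [1, 5, 6];  Q = [1, 2, 3]
  Insert 7 (step 4): P = [1, 5, 6, 7];  Q = [1, 2, 3, 4]
  Insert 3 (step 5): P = [1, 3, 6, 7] / [5];  Q = [1, 2, 3, 4] / [5]
  Insert 4 (step 6): P = [1, 3, 4, 7] / [5, 6];  Q = [1, 2, 3, 4] / [5, 6]
  Insert 2 (step 7): P = [1, 2, 4, 7] / [3, 6] / [5];  Q = [1, 2, 3, 4] / [5, 6] / [7]
Final shape: (4, 2, 1).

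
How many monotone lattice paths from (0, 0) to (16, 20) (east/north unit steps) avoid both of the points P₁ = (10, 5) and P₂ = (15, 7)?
Number of paths = 7143412584

Inclusion–exclusion. Total paths: C(36, 16) = 7307872110. Through P₁: C(15, 10)·C(21, 6) = 162954792. Through P₂: C(22, 15)·C(14, 1) = 2387616. Since P₁ is strictly southwest of P₂, a monotone path through both must visit P₁ then P₂; paths through both = C(15, 10)·C(7, 5)·C(14, 1) = 882882. Avoid both = 7307872110 − 162954792 − 2387616 + 882882 = 7143412584.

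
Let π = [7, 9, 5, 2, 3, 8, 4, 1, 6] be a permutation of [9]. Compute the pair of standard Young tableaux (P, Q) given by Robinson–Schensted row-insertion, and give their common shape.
P = [1, 3, 4, 6] / [2, 8] / [5, 9] / [7];  Q = [1, 2, 6, 9] / [3, 5] / [4, 7] / [8];  common shape = (4, 2, 2, 1)

Row-insert the values π_1, π_2, … into P one at a time, bumping the leftmost entry strictly greater than the inserted value down to the next row. The recording tableau Q records, in position (i, j), the step at which that cell was added to P.
  Insert 7 (step 1): P = [7];  Q = [1]
  Insert 9 (step 2): P = [7, 9];  Q = [1, 2]
  Insert 5 (step 3): P = [5, 9] / [7];  Q = [1, 2] / [3]
  Insert 2 (step 4): P = [2, 9] / [5] / [7];  Q = [1, 2] / [3] / [4]
  Insert 3 (step 5): P = [2, 3] / [5, 9] / [7];  Q = [1, 2] / [3, 5] / [4]
  Insert 8 (step 6): P = [2, 3, 8] / [5, 9] / [7];  Q = [1, 2, 6] / [3, 5] / [4]
  Insert 4 (step 7): P = [2, 3, 4] / [5, 8] / [7, 9];  Q = [1, 2, 6] / [3, 5] / [4, 7]
  Insert 1 (step 8): P = [1, 3, 4] / [2, 8] / [5, 9] / [7];  Q = [1, 2, 6] / [3, 5] / [4, 7] / [8]
  Insert 6 (step 9): P = [1, 3, 4, 6] / [2, 8] / [5, 9] / [7];  Q = [1, 2, 6, 9] / [3, 5] / [4, 7] / [8]
Final shape: (4, 2, 2, 1).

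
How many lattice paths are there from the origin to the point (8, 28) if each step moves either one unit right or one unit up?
Number of paths = 30260340

A monotone lattice path from (0, 0) to (8, 28) consists of 8 east steps and 28 north steps in some order, so it is determined by which 8 of the 36 steps are east. The count is C(36, 8) = 30260340.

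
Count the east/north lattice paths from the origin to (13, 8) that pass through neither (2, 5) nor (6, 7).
Number of paths = 184638

Inclusion–exclusion. Total paths: C(21, 13) = 203490. Through P₁: C(7, 2)·C(14, 11) = 7644. Through P₂: C(13, 6)·C(8, 7) = 13728. Since P₁ is strictly southwest of P₂, a monotone path through both must visit P₁ then P₂; paths through both = C(7, 2)·C(6, 4)·C(8, 7) = 2520. Avoid both = 203490 − 7644 − 13728 + 2520 = 184638.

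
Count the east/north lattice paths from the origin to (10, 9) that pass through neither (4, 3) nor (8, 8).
Number of paths = 34658

Inclusion–exclusion. Total paths: C(19, 10) = 92378. Through P₁: C(7, 4)·C(12, 6) = 32340. Through P₂: C(16, 8)·C(3, 2) = 38610. Since P₁ is strictly southwest of P₂, a monotone path through both must visit P₁ then P₂; paths through both = C(7, 4)·C(9, 4)·C(3, 2) = 13230. Avoid both = 92378 − 32340 − 38610 + 13230 = 34658.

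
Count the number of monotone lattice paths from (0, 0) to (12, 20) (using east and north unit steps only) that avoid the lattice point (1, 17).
Number of paths = 225786288

Total paths from (0, 0) to (12, 20): C(32, 12) = 225792840. Paths through (1, 17): (paths (0, 0) → (1, 17)) × (paths (1, 17) → (12, 20)) = C(18, 1) · C(14, 11) = 18 · 364 = 6552. Avoidance count = 225792840 − 6552 = 225786288.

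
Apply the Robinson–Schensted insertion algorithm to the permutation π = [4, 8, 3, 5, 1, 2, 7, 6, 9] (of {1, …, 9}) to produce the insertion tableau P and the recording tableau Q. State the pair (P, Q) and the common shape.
P = [1, 2, 6, 9] / [3, 5, 7] / [4, 8];  Q = [1, 2, 7, 9] / [3, 4, 8] / [5, 6];  common shape = (4, 3, 2)

Row-insert the values π_1, π_2, … into P one at a time, bumping the leftmost entry strictly greater than the inserted value down to the next row. The recording tableau Q records, in position (i, j), the step at which that cell was added to P.
  Insert 4 (step 1): P = [4];  Q = [1]
  Insert 8 (step 2): P = [4, 8];  Q = [1, 2]
  Insert 3 (step 3): P = [3, 8] / [4];  Q = [1, 2] / [3]
  Insert 5 (step 4): P = [3, 5] / [4, 8];  Q = [1, 2] / [3, 4]
  Insert 1 (step 5): P = [1, 5] / [3, 8] / [4];  Q = [1, 2] / [3, 4] / [5]
  Insert 2 (step 6): P = [1, 2] / [3, 5] / [4, 8];  Q = [1, 2] / [3, 4] / [5, 6]
  Insert 7 (step 7): P = [1, 2, 7] / [3, 5] / [4, 8];  Q = [1, 2, 7] / [3, 4] / [5, 6]
  Insert 6 (step 8): P = [1, 2, 6] / [3, 5, 7] / [4, 8];  Q = [1, 2, 7] / [3, 4, 8] / [5, 6]
  Insert 9 (step 9): P = [1, 2, 6, 9] / [3, 5, 7] / [4, 8];  Q = [1, 2, 7, 9] / [3, 4, 8] / [5, 6]
Final shape: (4, 3, 2).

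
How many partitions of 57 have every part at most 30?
p(57, parts ≤ 30) = 602422

Use the recurrence p(n, m) = p(n, m−1) + p(n−m, m): either the largest part is < m (count p(n, m−1)) or the largest part is exactly m (remove one copy of m, count p(n−m, m)). With p(0, ·) = 1 this gives p(57, parts ≤ 30) = 602422. (By conjugating Young diagrams, this also counts partitions of 57 into at most 30 parts.)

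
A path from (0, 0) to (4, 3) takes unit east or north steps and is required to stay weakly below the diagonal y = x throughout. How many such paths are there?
Number of paths = 14

By the reflection principle (André's argument), the number of monotone paths to (4, 3) with n ≤ m that never go above y = x is C(7, 4) − C(7, 5) = 35 − 21 = 14.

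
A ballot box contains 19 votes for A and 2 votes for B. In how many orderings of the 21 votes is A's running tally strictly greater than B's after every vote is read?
Strict-lead orderings = 170

Total orderings of the 21 votes with 19 for A: C(21, 19) = 210. By the Bertrand ballot formula (Cycle Lemma / reflection principle), the number of orderings in which A is strictly ahead of B throughout is (p − q)/(p + q) · C(p + q, p) = (19 − 2)/(19 + 2) · 210 = 170.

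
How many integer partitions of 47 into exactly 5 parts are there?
p(47, 5 parts) = 2062

Partitions of n into exactly k parts are in bijection with partitions of n − k into at most k parts (subtract 1 from each part). So p(47, exactly 5) = p(42, parts ≤ 5). Computing via the recurrence p(m, j) = p(m, j−1) + p(m−j, j) gives 2062.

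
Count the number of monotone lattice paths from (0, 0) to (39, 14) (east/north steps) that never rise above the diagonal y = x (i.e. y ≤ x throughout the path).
Number of paths = 1562586937730

By the reflection principle (André's argument), the number of monotone paths to (39, 14) with n ≤ m that never go above y = x is C(53, 39) − C(53, 40) = 2403979904200 − 841392966470 = 1562586937730.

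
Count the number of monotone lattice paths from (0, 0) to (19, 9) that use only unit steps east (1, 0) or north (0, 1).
Number of paths = 6906900

A monotone lattice path from (0, 0) to (19, 9) consists of 19 east steps and 9 north steps in some order, so it is determined by which 19 of the 28 steps are east. The count is C(28, 19) = 6906900.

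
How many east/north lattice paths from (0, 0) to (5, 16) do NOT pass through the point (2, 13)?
Number of paths = 18249

Total paths from (0, 0) to (5, 16): C(21, 5) = 20349. Paths through (2, 13): (paths (0, 0) → (2, 13)) × (paths (2, 13) → (5, 16)) = C(15, 2) · C(6, 3) = 105 · 20 = 2100. Avoidance count = 20349 − 2100 = 18249.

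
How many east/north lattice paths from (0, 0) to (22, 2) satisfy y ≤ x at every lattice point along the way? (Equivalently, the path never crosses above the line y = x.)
Number of paths = 252

By the reflection principle (André's argument), the number of monotone paths to (22, 2) with n ≤ m that never go above y = x is C(24, 22) − C(24, 23) = 276 − 24 = 252.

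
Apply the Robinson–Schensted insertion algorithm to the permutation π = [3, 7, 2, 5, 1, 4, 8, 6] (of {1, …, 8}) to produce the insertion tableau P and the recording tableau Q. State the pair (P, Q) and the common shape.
P = [1, 4, 6] / [2, 5, 8] / [3, 7];  Q = [1, 2, 7] / [3, 4, 8] / [5, 6];  common shape = (3, 3, 2)

Row-insert the values π_1, π_2, … into P one at a time, bumping the leftmost entry strictly greater than the inserted value down to the next row. The recording tableau Q records, in position (i, j), the step at which that cell was added to P.
  Insert 3 (step 1): P = [3];  Q = [1]
  Insert 7 (step 2): P = [3, 7];  Q = [1, 2]
  Insert 2 (step 3): P = [2, 7] / [3];  Q = [1, 2] / [3]
  Insert 5 (step 4): P = [2, 5] / [3, 7];  Q = [1, 2] / [3, 4]
  Insert 1 (step 5): P = [1, 5] / [2, 7] / [3];  Q = [1, 2] / [3, 4] / [5]
  Insert 4 (step 6): P = [1, 4] / [2, 5] / [3, 7];  Q = [1, 2] / [3, 4] / [5, 6]
  Insert 8 (step 7): P = [1, 4, 8] / [2, 5] / [3, 7];  Q = [1, 2, 7] / [3, 4] / [5, 6]
  Insert 6 (step 8): P = [1, 4, 6] / [2, 5, 8] / [3, 7];  Q = [1, 2, 7] / [3, 4, 8] / [5, 6]
Final shape: (3, 3, 2).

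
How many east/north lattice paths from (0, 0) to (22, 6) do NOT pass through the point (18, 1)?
Number of paths = 374346

Total paths from (0, 0) to (22, 6): C(28, 22) = 376740. Paths through (18, 1): (paths (0, 0) → (18, 1)) × (paths (18, 1) → (22, 6)) = C(19, 18) · C(9, 4) = 19 · 126 = 2394. Avoidance count = 376740 − 2394 = 374346.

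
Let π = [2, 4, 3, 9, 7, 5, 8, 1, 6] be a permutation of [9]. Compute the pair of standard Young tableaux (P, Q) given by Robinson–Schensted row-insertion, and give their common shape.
P = [1, 3, 5, 6] / [2, 7, 8] / [4] / [9];  Q = [1, 2, 4, 7] / [3, 5, 9] / [6] / [8];  common shape = (4, 3, 1, 1)

Row-insert the values π_1, π_2, … into P one at a time, bumping the leftmost entry strictly greater than the inserted value down to the next row. The recording tableau Q records, in position (i, j), the step at which that cell was added to P.
  Insert 2 (step 1): P = [2];  Q = [1]
  Insert 4 (step 2): P = [2, 4];  Q = [1, 2]
  Insert 3 (step 3): P = [2, 3] / [4];  Q = [1, 2] / [3]
  Insert 9 (step 4): P = [2, 3, 9] / [4];  Q = [1, 2, 4] / [3]
  Insert 7 (step 5): P = [2, 3, 7] / [4, 9];  Q = [1, 2, 4] / [3, 5]
  Insert 5 (step 6): P = [2, 3, 5] / [4, 7] / [9];  Q = [1, 2, 4] / [3, 5] / [6]
  Insert 8 (step 7): P = [2, 3, 5, 8] / [4, 7] / [9];  Q = [1, 2, 4, 7] / [3, 5] / [6]
  Insert 1 (step 8): P = [1, 3, 5, 8] / [2, 7] / [4] / [9];  Q = [1, 2, 4, 7] / [3, 5] / [6] / [8]
  Insert 6 (step 9): P = [1, 3, 5, 6] / [2, 7, 8] / [4] / [9];  Q = [1, 2, 4, 7] / [3, 5, 9] / [6] / [8]
Final shape: (4, 3, 1, 1).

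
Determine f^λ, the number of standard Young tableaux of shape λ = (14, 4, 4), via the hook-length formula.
# SYT of shape (14, 4, 4) = 2462229

Hook-length formula: f^λ = n! / Π hook(c), product over all cells c of the Young diagram. For λ = (14, 4, 4), n = 22 boxes. Hook lengths by row (left-to-right, top-to-bottom): [16, 15, 14, 13, 10, 9, 8, 7, 6, 5, 4, 3, 2, 1]; [5, 4, 3, 2]; [4, 3, 2, 1]. Product of hooks = 456497233920000. So f^λ = 22! / 456497233920000 = 1124000727777607680000 / 456497233920000 = 2462229.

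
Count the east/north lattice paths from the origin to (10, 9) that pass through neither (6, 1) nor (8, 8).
Number of paths = 51059

Inclusion–exclusion. Total paths: C(19, 10) = 92378. Through P₁: C(7, 6)·C(12, 4) = 3465. Through P₂: C(16, 8)·C(3, 2) = 38610. Since P₁ is strictly southwest of P₂, a monotone path through both must visit P₁ then P₂; paths through both = C(7, 6)·C(9, 2)·C(3, 2) = 756. Avoid both = 92378 − 3465 − 38610 + 756 = 51059.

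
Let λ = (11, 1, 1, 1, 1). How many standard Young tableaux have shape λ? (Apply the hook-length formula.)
# SYT of shape (11, 1, 1, 1, 1) = 1001

Hook-length formula: f^λ = n! / Π hook(c), product over all cells c of the Young diagram. For λ = (11, 1, 1, 1, 1), n = 15 boxes. Hook lengths by row (left-to-right, top-to-bottom): [15, 10, 9, 8, 7, 6, 5, 4, 3, 2, 1]; [4]; [3]; [2]; [1]. Product of hooks = 1306368000. So f^λ = 15! / 1306368000 = 1307674368000 / 1306368000 = 1001.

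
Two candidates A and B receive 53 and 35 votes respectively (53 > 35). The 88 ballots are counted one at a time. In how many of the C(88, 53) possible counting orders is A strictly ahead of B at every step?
Strict-lead orderings = 858887330974655428954908

Total orderings of the 88 votes with 53 for A: C(88, 53) = 4199004729209426541557328. By the Bertrand ballot formula (Cycle Lemma / reflection principle), the number of orderings in which A is strictly ahead of B throughout is (p − q)/(p + q) · C(p + q, p) = (53 − 35)/(53 + 35) · 4199004729209426541557328 = 858887330974655428954908.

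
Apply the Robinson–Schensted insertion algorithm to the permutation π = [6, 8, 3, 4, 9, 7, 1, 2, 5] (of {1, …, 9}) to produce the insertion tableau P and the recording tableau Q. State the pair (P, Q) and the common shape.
P = [1, 2, 5] / [3, 4, 7] / [6, 8, 9];  Q = [1, 2, 5] / [3, 4, 6] / [7, 8, 9];  common shape = (3, 3, 3)

Row-insert the values π_1, π_2, … into P one at a time, bumping the leftmost entry strictly greater than the inserted value down to the next row. The recording tableau Q records, in position (i, j), the step at which that cell was added to P.
  Insert 6 (step 1): P = [6];  Q = [1]
  Insert 8 (step 2): P = [6, 8];  Q = [1, 2]
  Insert 3 (step 3): P = [3, 8] / [6];  Q = [1, 2] / [3]
  Insert 4 (step 4): P = [3, 4] / [6, 8];  Q = [1, 2] / [3, 4]
  Insert 9 (step 5): P = [3, 4, 9] / [6, 8];  Q = [1, 2, 5] / [3, 4]
  Insert 7 (step 6): P = [3, 4, 7] / [6, 8, 9];  Q = [1, 2, 5] / [3, 4, 6]
  Insert 1 (step 7): P = [1, 4, 7] / [3, 8, 9] / [6];  Q = [1, 2, 5] / [3, 4, 6] / [7]
  Insert 2 (step 8): P = [1, 2, 7] / [3, 4, 9] / [6, 8];  Q = [1, 2, 5] / [3, 4, 6] / [7, 8]
  Insert 5 (step 9): P = [1, 2, 5] / [3, 4, 7] / [6, 8, 9];  Q = [1, 2, 5] / [3, 4, 6] / [7, 8, 9]
Final shape: (3, 3, 3).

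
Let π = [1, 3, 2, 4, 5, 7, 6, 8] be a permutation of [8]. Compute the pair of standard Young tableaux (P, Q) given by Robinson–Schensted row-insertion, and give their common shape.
P = [1, 2, 4, 5, 6, 8] / [3, 7];  Q = [1, 2, 4, 5, 6, 8] / [3, 7];  common shape = (6, 2)

Row-insert the values π_1, π_2, … into P one at a time, bumping the leftmost entry strictly greater than the inserted value down to the next row. The recording tableau Q records, in position (i, j), the step at which that cell was added to P.
  Insert 1 (step 1): P = [1];  Q = [1]
  Insert 3 (step 2): P = [1, 3];  Q = [1, 2]
  Insert 2 (step 3): P = [1, 2] / [3];  Q = [1, 2] / [3]
  Insert 4 (step 4): P = [1, 2, 4] / [3];  Q = [1, 2, 4] / [3]
  Insert 5 (step 5): P = [1, 2, 4, 5] / [3];  Q = [1, 2, 4, 5] / [3]
  Insert 7 (step 6): P = [1, 2, 4, 5, 7] / [3];  Q = [1, 2, 4, 5, 6] / [3]
  Insert 6 (step 7): P = [1, 2, 4, 5, 6] / [3, 7];  Q = [1, 2, 4, 5, 6] / [3, 7]
  Insert 8 (step 8): P = [1, 2, 4, 5, 6, 8] / [3, 7];  Q = [1, 2, 4, 5, 6, 8] / [3, 7]
Final shape: (6, 2).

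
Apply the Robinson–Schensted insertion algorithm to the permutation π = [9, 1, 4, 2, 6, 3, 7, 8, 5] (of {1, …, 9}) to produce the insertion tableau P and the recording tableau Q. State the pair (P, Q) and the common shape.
P = [1, 2, 3, 5, 8] / [4, 6, 7] / [9];  Q = [1, 3, 5, 7, 8] / [2, 6, 9] / [4];  common shape = (5, 3, 1)

Row-insert the values π_1, π_2, … into P one at a time, bumping the leftmost entry strictly greater than the inserted value down to the next row. The recording tableau Q records, in position (i, j), the step at which that cell was added to P.
  Insert 9 (step 1): P = [9];  Q = [1]
  Insert 1 (step 2): P = [1] / [9];  Q = [1] / [2]
  Insert 4 (step 3): P = [1, 4] / [9];  Q = [1, 3] / [2]
  Insert 2 (step 4): P = [1, 2] / [4] / [9];  Q = [1, 3] / [2] / [4]
  Insert 6 (step 5): P = [1, 2, 6] / [4] / [9];  Q = [1, 3, 5] / [2] / [4]
  Insert 3 (step 6): P = [1, 2, 3] / [4, 6] / [9];  Q = [1, 3, 5] / [2, 6] / [4]
  Insert 7 (step 7): P = [1, 2, 3, 7] / [4, 6] / [9];  Q = [1, 3, 5, 7] / [2, 6] / [4]
  Insert 8 (step 8): P = [1, 2, 3, 7, 8] / [4, 6] / [9];  Q = [1, 3, 5, 7, 8] / [2, 6] / [4]
  Insert 5 (step 9): P = [1, 2, 3, 5, 8] / [4, 6, 7] / [9];  Q = [1, 3, 5, 7, 8] / [2, 6, 9] / [4]
Final shape: (5, 3, 1).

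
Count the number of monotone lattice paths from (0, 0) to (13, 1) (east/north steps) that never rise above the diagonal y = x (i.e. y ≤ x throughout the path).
Number of paths = 13

By the reflection principle (André's argument), the number of monotone paths to (13, 1) with n ≤ m that never go above y = x is C(14, 13) − C(14, 14) = 14 − 1 = 13.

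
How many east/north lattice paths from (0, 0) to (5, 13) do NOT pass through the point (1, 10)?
Number of paths = 8183

Total paths from (0, 0) to (5, 13): C(18, 5) = 8568. Paths through (1, 10): (paths (0, 0) → (1, 10)) × (paths (1, 10) → (5, 13)) = C(11, 1) · C(7, 4) = 11 · 35 = 385. Avoidance count = 8568 − 385 = 8183.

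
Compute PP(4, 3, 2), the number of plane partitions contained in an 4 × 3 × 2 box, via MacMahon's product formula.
PP(4, 3, 2) = 490

Evaluate the triple product over i = 1..4, j = 1..3, k = 1..2. The factors are (2/1) · (3/2) · (3/2) · (4/3) · (4/3) · (5/4) · (3/2) · (4/3) · … (24 factors total). The numerators and denominators telescope so the product is an integer; carrying out the multiplication exactly gives PP(4, 3, 2) = 490.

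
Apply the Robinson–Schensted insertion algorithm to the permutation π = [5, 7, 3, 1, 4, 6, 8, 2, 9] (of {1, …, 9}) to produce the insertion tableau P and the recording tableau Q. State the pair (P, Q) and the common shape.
P = [1, 2, 6, 8, 9] / [3, 4] / [5, 7];  Q = [1, 2, 6, 7, 9] / [3, 5] / [4, 8];  common shape = (5, 2, 2)

Row-insert the values π_1, π_2, … into P one at a time, bumping the leftmost entry strictly greater than the inserted value down to the next row. The recording tableau Q records, in position (i, j), the step at which that cell was added to P.
  Insert 5 (step 1): P = [5];  Q = [1]
  Insert 7 (step 2): P = [5, 7];  Q = [1, 2]
  Insert 3 (step 3): P = [3, 7] / [5];  Q = [1, 2] / [3]
  Insert 1 (step 4): P = [1, 7] / [3] / [5];  Q = [1, 2] / [3] / [4]
  Insert 4 (step 5): P = [1, 4] / [3, 7] / [5];  Q = [1, 2] / [3, 5] / [4]
  Insert 6 (step 6): P = [1, 4, 6] / [3, 7] / [5];  Q = [1, 2, 6] / [3, 5] / [4]
  Insert 8 (step 7): P = [1, 4, 6, 8] / [3, 7] / [5];  Q = [1, 2, 6, 7] / [3, 5] / [4]
  Insert 2 (step 8): P = [1, 2, 6, 8] / [3, 4] / [5, 7];  Q = [1, 2, 6, 7] / [3, 5] / [4, 8]
  Insert 9 (step 9): P = [1, 2, 6, 8, 9] / [3, 4] / [5, 7];  Q = [1, 2, 6, 7, 9] / [3, 5] / [4, 8]
Final shape: (5, 2, 2).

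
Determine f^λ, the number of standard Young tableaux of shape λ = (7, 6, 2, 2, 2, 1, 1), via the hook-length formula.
# SYT of shape (7, 6, 2, 2, 2, 1, 1) = 358956360

Hook-length formula: f^λ = n! / Π hook(c), product over all cells c of the Young diagram. For λ = (7, 6, 2, 2, 2, 1, 1), n = 21 boxes. Hook lengths by row (left-to-right, top-to-bottom): [13, 10, 6, 5, 4, 3, 1]; [11, 8, 4, 3, 2, 1]; [6, 3]; [5, 2]; [4, 1]; [2]; [1]. Product of hooks = 142331904000. So f^λ = 21! / 142331904000 = 51090942171709440000 / 142331904000 = 358956360.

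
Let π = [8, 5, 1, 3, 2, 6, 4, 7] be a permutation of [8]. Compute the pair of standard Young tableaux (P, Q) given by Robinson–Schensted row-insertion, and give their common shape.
P = [1, 2, 4, 7] / [3, 6] / [5] / [8];  Q = [1, 4, 6, 8] / [2, 7] / [3] / [5];  common shape = (4, 2, 1, 1)

Row-insert the values π_1, π_2, … into P one at a time, bumping the leftmost entry strictly greater than the inserted value down to the next row. The recording tableau Q records, in position (i, j), the step at which that cell was added to P.
  Insert 8 (step 1): P = [8];  Q = [1]
  Insert 5 (step 2): P = [5] / [8];  Q = [1] / [2]
  Insert 1 (step 3): P = [1] / [5] / [8];  Q = [1] / [2] / [3]
  Insert 3 (step 4): P = [1, 3] / [5] / [8];  Q = [1, 4] / [2] / [3]
  Insert 2 (step 5): P = [1, 2] / [3] / [5] / [8];  Q = [1, 4] / [2] / [3] / [5]
  Insert 6 (step 6): P = [1, 2, 6] / [3] / [5] / [8];  Q = [1, 4, 6] / [2] / [3] / [5]
  Insert 4 (step 7): P = [1, 2, 4] / [3, 6] / [5] / [8];  Q = [1, 4, 6] / [2, 7] / [3] / [5]
  Insert 7 (step 8): P = [1, 2, 4, 7] / [3, 6] / [5] / [8];  Q = [1, 4, 6, 8] / [2, 7] / [3] / [5]
Final shape: (4, 2, 1, 1).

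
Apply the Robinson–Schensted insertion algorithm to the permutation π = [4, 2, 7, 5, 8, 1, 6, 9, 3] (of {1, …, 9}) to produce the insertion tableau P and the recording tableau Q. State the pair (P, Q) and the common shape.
P = [1, 3, 6, 9] / [2, 5, 8] / [4, 7];  Q = [1, 3, 5, 8] / [2, 4, 7] / [6, 9];  common shape = (4, 3, 2)

Row-insert the values π_1, π_2, … into P one at a time, bumping the leftmost entry strictly greater than the inserted value down to the next row. The recording tableau Q records, in position (i, j), the step at which that cell was added to P.
  Insert 4 (step 1): P = [4];  Q = [1]
  Insert 2 (step 2): P = [2] / [4];  Q = [1] / [2]
  Insert 7 (step 3): P = [2, 7] / [4];  Q = [1, 3] / [2]
  Insert 5 (step 4): P = [2, 5] / [4, 7];  Q = [1, 3] / [2, 4]
  Insert 8 (step 5): P = [2, 5, 8] / [4, 7];  Q = [1, 3, 5] / [2, 4]
  Insert 1 (step 6): P = [1, 5, 8] / [2, 7] / [4];  Q = [1, 3, 5] / [2, 4] / [6]
  Insert 6 (step 7): P = [1, 5, 6] / [2, 7, 8] / [4];  Q = [1, 3, 5] / [2, 4, 7] / [6]
  Insert 9 (step 8): P = [1, 5, 6, 9] / [2, 7, 8] / [4];  Q = [1, 3, 5, 8] / [2, 4, 7] / [6]
  Insert 3 (step 9): P = [1, 3, 6, 9] / [2, 5, 8] / [4, 7];  Q = [1, 3, 5, 8] / [2, 4, 7] / [6, 9]
Final shape: (4, 3, 2).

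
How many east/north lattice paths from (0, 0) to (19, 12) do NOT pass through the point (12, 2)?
Number of paths = 139350757

Total paths from (0, 0) to (19, 12): C(31, 19) = 141120525. Paths through (12, 2): (paths (0, 0) → (12, 2)) × (paths (12, 2) → (19, 12)) = C(14, 12) · C(17, 7) = 91 · 19448 = 1769768. Avoidance count = 141120525 − 1769768 = 139350757.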